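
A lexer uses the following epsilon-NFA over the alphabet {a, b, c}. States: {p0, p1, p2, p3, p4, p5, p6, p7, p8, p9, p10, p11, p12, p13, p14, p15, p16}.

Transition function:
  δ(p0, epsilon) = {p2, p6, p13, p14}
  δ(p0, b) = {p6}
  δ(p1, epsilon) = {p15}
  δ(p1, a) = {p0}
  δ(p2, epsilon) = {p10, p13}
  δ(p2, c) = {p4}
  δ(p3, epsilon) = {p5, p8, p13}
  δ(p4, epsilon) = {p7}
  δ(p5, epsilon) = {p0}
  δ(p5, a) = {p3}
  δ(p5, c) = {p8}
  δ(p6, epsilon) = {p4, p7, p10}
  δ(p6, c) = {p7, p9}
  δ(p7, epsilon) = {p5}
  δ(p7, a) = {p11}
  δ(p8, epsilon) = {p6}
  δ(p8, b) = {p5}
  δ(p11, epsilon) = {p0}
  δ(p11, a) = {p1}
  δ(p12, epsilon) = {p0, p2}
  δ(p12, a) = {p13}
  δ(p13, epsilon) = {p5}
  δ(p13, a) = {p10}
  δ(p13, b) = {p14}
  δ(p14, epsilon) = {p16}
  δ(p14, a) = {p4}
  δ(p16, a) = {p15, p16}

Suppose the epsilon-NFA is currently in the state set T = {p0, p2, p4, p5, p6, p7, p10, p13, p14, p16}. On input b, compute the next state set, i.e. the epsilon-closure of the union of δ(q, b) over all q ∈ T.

{p0, p2, p4, p5, p6, p7, p10, p13, p14, p16}

p0 on b → {p6}.
p13 on b → {p14}.
No b-transition from p2, p4, p5, p6, p7, p10, p14, p16.
Union after reading b: {p6, p14}.
Now take the epsilon-closure:
From p6 via epsilon: add p4, p7, p10.
From p14 via epsilon: add p16.
From p7 via epsilon: add p5.
From p5 via epsilon: add p0.
From p0 via epsilon: add p2, p13.
No new states can be added; the closed set is {p0, p2, p4, p5, p6, p7, p10, p13, p14, p16}.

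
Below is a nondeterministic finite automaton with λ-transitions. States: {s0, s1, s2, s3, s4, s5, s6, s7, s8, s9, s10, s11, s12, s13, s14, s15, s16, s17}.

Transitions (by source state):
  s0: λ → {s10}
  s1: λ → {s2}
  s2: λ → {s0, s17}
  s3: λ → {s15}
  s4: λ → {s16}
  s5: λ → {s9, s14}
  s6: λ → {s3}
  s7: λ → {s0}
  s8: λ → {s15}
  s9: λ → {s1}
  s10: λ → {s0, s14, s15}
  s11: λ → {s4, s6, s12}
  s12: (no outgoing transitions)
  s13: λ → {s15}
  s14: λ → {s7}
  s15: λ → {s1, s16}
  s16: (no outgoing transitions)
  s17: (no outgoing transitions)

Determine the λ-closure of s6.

Start with {s6}.
From s6 via λ: add s3.
From s3 via λ: add s15.
From s15 via λ: add s1, s16.
From s1 via λ: add s2.
From s2 via λ: add s0, s17.
From s0 via λ: add s10.
From s10 via λ: add s14.
From s14 via λ: add s7.
No new states can be added; the closed set is {s0, s1, s2, s3, s6, s7, s10, s14, s15, s16, s17}.

{s0, s1, s2, s3, s6, s7, s10, s14, s15, s16, s17}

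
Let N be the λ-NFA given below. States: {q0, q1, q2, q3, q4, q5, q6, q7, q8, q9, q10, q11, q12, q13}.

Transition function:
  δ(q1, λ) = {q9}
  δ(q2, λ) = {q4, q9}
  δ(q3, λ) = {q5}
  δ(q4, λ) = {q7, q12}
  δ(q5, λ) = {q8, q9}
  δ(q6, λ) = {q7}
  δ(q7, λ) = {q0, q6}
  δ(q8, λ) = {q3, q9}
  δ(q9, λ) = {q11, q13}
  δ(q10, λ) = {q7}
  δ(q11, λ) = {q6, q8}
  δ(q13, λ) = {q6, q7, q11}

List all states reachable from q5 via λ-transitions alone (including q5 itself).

{q0, q3, q5, q6, q7, q8, q9, q11, q13}

Start with {q5}.
From q5 via λ: add q8, q9.
From q8 via λ: add q3.
From q9 via λ: add q11, q13.
From q11 via λ: add q6.
From q13 via λ: add q7.
From q7 via λ: add q0.
No new states can be added; the closed set is {q0, q3, q5, q6, q7, q8, q9, q11, q13}.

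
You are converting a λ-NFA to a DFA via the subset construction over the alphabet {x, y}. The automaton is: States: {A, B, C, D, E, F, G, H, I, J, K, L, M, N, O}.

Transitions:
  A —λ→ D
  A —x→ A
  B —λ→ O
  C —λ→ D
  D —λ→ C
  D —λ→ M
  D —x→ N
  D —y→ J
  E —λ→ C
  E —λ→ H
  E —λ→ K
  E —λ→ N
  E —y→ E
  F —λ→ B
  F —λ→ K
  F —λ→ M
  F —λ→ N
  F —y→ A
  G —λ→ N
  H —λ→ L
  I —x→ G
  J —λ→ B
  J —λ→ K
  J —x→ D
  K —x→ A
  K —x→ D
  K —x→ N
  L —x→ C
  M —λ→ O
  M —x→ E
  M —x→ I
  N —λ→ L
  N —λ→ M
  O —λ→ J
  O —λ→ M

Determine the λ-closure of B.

{B, J, K, M, O}

Start with {B}.
From B via λ: add O.
From O via λ: add J, M.
From J via λ: add K.
No new states can be added; the closed set is {B, J, K, M, O}.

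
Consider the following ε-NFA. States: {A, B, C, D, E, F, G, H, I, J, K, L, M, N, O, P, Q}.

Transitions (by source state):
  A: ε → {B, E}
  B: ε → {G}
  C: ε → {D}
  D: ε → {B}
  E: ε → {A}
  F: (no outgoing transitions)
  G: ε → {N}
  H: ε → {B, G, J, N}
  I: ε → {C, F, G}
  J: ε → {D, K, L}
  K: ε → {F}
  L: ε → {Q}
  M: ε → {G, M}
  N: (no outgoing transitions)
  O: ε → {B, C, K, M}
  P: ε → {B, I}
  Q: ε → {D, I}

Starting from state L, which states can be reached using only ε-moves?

Start with {L}.
From L via ε: add Q.
From Q via ε: add D, I.
From D via ε: add B.
From I via ε: add C, F, G.
From G via ε: add N.
No new states can be added; the closed set is {B, C, D, F, G, I, L, N, Q}.

{B, C, D, F, G, I, L, N, Q}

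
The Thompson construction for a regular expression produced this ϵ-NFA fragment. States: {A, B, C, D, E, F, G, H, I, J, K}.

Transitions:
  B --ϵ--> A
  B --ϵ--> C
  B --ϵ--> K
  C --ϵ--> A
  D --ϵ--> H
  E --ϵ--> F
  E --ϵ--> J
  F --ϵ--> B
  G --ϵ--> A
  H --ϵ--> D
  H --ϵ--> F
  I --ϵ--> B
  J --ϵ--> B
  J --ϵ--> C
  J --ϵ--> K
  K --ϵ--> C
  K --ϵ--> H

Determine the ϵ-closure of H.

Start with {H}.
From H via ϵ: add D, F.
From F via ϵ: add B.
From B via ϵ: add A, C, K.
No new states can be added; the closed set is {A, B, C, D, F, H, K}.

{A, B, C, D, F, H, K}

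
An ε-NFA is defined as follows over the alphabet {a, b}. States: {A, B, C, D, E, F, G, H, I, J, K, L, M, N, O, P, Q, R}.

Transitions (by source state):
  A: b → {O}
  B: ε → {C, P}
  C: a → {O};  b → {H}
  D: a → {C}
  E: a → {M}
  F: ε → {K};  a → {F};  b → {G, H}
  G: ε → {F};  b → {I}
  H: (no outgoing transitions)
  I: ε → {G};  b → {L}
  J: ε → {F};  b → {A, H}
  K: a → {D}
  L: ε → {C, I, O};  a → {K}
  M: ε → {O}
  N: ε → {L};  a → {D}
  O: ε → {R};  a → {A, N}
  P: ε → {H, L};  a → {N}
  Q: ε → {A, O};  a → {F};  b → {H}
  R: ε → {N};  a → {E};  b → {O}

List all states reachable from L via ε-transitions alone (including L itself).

{C, F, G, I, K, L, N, O, R}

Start with {L}.
From L via ε: add C, I, O.
From I via ε: add G.
From O via ε: add R.
From G via ε: add F.
From R via ε: add N.
From F via ε: add K.
No new states can be added; the closed set is {C, F, G, I, K, L, N, O, R}.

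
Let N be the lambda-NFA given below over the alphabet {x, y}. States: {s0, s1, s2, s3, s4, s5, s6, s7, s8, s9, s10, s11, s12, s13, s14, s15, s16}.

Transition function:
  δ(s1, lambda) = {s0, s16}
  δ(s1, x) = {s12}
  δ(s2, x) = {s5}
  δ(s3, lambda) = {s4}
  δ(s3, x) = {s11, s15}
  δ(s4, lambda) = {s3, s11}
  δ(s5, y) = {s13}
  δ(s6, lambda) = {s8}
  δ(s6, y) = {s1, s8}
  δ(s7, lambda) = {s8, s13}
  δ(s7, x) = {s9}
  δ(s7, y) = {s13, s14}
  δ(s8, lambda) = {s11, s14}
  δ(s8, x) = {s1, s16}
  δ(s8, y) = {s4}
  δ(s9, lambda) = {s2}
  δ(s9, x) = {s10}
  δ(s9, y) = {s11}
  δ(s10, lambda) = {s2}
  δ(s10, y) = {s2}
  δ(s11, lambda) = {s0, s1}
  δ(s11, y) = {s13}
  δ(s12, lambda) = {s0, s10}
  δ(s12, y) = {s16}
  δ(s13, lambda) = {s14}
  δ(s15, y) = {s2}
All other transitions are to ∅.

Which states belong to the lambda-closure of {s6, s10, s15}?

Start with {s6, s10, s15}.
From s6 via lambda: add s8.
From s10 via lambda: add s2.
From s8 via lambda: add s11, s14.
From s11 via lambda: add s0, s1.
From s1 via lambda: add s16.
No new states can be added; the closed set is {s0, s1, s2, s6, s8, s10, s11, s14, s15, s16}.

{s0, s1, s2, s6, s8, s10, s11, s14, s15, s16}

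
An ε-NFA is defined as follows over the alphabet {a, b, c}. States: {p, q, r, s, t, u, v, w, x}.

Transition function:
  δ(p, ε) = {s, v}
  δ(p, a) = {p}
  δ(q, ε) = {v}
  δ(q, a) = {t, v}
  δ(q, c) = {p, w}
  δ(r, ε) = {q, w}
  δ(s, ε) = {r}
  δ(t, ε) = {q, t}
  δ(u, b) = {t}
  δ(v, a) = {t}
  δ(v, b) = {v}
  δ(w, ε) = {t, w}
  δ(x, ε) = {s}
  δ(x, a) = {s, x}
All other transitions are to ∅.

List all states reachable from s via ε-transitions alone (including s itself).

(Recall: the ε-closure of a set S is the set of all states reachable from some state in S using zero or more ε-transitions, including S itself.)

{q, r, s, t, v, w}

Start with {s}.
From s via ε: add r.
From r via ε: add q, w.
From q via ε: add v.
From w via ε: add t.
No new states can be added; the closed set is {q, r, s, t, v, w}.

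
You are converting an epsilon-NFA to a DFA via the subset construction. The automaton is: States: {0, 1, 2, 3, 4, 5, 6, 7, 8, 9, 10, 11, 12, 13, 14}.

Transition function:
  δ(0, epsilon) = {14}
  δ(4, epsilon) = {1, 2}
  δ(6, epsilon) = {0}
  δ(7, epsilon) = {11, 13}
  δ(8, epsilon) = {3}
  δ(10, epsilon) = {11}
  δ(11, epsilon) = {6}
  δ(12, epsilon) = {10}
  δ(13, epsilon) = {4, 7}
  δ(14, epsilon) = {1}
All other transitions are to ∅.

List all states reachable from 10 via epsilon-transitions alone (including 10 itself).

{0, 1, 6, 10, 11, 14}

Start with {10}.
From 10 via epsilon: add 11.
From 11 via epsilon: add 6.
From 6 via epsilon: add 0.
From 0 via epsilon: add 14.
From 14 via epsilon: add 1.
No new states can be added; the closed set is {0, 1, 6, 10, 11, 14}.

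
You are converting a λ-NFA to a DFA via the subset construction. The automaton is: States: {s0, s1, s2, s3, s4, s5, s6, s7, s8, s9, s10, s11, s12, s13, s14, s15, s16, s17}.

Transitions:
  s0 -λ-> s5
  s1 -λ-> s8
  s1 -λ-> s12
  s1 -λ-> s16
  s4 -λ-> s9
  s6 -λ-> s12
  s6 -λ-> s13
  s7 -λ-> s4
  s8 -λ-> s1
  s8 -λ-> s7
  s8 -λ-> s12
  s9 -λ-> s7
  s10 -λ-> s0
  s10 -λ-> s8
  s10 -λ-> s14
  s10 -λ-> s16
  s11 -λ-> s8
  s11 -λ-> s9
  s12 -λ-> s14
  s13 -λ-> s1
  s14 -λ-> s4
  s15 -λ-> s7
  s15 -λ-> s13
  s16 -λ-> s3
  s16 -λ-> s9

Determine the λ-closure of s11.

Start with {s11}.
From s11 via λ: add s8, s9.
From s8 via λ: add s1, s7, s12.
From s1 via λ: add s16.
From s7 via λ: add s4.
From s12 via λ: add s14.
From s16 via λ: add s3.
No new states can be added; the closed set is {s1, s3, s4, s7, s8, s9, s11, s12, s14, s16}.

{s1, s3, s4, s7, s8, s9, s11, s12, s14, s16}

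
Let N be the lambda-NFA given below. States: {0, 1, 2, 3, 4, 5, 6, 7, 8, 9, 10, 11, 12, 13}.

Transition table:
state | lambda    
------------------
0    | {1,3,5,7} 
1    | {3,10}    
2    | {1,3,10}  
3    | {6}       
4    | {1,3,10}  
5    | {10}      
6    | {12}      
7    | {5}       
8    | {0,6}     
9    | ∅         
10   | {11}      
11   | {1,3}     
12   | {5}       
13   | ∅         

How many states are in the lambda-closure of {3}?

7

Start with {3}.
From 3 via lambda: add 6.
From 6 via lambda: add 12.
From 12 via lambda: add 5.
From 5 via lambda: add 10.
From 10 via lambda: add 11.
From 11 via lambda: add 1.
lambda-closure = {1, 3, 5, 6, 10, 11, 12}, which has 7 states.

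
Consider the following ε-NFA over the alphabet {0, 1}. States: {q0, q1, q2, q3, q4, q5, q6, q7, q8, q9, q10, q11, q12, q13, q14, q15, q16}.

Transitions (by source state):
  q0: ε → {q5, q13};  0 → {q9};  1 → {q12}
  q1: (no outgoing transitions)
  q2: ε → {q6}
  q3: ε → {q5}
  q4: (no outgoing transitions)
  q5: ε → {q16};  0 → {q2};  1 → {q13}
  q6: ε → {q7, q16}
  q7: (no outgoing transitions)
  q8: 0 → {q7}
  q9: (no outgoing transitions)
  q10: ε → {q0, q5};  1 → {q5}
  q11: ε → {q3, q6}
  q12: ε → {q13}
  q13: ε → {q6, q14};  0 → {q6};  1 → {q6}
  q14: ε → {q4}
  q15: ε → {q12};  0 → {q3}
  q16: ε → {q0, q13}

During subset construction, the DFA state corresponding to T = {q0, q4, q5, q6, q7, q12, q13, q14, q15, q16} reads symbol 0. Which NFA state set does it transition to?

q0 on 0 → {q9}.
q5 on 0 → {q2}.
q13 on 0 → {q6}.
q15 on 0 → {q3}.
No 0-transition from q4, q6, q7, q12, q14, q16.
Union after reading 0: {q2, q3, q6, q9}.
Now take the ε-closure:
From q3 via ε: add q5.
From q6 via ε: add q7, q16.
From q16 via ε: add q0, q13.
From q13 via ε: add q14.
From q14 via ε: add q4.
No new states can be added; the closed set is {q0, q2, q3, q4, q5, q6, q7, q9, q13, q14, q16}.

{q0, q2, q3, q4, q5, q6, q7, q9, q13, q14, q16}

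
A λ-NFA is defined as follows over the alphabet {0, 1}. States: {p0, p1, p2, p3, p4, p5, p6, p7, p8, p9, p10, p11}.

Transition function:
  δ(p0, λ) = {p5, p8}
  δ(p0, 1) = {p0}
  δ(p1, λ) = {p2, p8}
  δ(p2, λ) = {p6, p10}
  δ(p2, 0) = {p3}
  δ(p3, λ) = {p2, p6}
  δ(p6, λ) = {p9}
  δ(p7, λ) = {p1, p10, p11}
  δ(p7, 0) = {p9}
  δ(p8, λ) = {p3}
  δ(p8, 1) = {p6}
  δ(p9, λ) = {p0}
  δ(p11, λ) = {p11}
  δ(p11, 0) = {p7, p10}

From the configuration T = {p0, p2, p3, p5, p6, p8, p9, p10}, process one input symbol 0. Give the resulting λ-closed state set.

{p0, p2, p3, p5, p6, p8, p9, p10}

p2 on 0 → {p3}.
No 0-transition from p0, p3, p5, p6, p8, p9, p10.
Union after reading 0: {p3}.
Now take the λ-closure:
From p3 via λ: add p2, p6.
From p2 via λ: add p10.
From p6 via λ: add p9.
From p9 via λ: add p0.
From p0 via λ: add p5, p8.
No new states can be added; the closed set is {p0, p2, p3, p5, p6, p8, p9, p10}.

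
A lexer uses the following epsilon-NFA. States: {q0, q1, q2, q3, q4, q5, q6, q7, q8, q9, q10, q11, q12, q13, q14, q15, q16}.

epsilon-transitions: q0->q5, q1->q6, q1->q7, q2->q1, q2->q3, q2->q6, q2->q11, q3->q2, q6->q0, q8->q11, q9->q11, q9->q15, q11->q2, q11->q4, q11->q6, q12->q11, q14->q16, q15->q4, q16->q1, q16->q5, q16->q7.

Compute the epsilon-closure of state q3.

Start with {q3}.
From q3 via epsilon: add q2.
From q2 via epsilon: add q1, q6, q11.
From q1 via epsilon: add q7.
From q6 via epsilon: add q0.
From q11 via epsilon: add q4.
From q0 via epsilon: add q5.
No new states can be added; the closed set is {q0, q1, q2, q3, q4, q5, q6, q7, q11}.

{q0, q1, q2, q3, q4, q5, q6, q7, q11}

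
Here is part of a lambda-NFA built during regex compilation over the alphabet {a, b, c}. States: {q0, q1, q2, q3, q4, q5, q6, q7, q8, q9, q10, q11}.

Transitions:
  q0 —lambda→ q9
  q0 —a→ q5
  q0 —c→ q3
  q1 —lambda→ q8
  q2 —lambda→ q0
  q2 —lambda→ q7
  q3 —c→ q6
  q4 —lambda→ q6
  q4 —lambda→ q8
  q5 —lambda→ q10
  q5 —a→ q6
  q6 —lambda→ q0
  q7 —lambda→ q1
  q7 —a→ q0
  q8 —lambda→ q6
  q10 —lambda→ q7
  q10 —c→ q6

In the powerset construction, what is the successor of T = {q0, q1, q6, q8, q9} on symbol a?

q0 on a → {q5}.
No a-transition from q1, q6, q8, q9.
Union after reading a: {q5}.
Now take the lambda-closure:
From q5 via lambda: add q10.
From q10 via lambda: add q7.
From q7 via lambda: add q1.
From q1 via lambda: add q8.
From q8 via lambda: add q6.
From q6 via lambda: add q0.
From q0 via lambda: add q9.
No new states can be added; the closed set is {q0, q1, q5, q6, q7, q8, q9, q10}.

{q0, q1, q5, q6, q7, q8, q9, q10}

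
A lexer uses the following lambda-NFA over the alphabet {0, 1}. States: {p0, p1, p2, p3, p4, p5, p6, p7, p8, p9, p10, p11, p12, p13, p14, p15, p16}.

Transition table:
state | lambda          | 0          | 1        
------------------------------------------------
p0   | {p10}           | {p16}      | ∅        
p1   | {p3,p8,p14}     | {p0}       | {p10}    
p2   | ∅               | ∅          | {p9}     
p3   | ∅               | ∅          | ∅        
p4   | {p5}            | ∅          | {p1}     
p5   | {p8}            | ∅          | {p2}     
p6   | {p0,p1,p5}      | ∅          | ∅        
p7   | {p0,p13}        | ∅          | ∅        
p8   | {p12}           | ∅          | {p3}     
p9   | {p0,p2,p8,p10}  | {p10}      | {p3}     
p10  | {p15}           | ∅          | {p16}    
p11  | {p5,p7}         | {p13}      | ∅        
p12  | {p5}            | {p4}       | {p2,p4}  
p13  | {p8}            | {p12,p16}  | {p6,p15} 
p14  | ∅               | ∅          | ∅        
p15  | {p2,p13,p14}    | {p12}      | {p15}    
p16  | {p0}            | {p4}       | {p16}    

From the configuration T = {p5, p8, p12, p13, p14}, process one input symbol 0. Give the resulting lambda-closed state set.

p12 on 0 → {p4}.
p13 on 0 → {p12, p16}.
No 0-transition from p5, p8, p14.
Union after reading 0: {p4, p12, p16}.
Now take the lambda-closure:
From p4 via lambda: add p5.
From p16 via lambda: add p0.
From p0 via lambda: add p10.
From p5 via lambda: add p8.
From p10 via lambda: add p15.
From p15 via lambda: add p2, p13, p14.
No new states can be added; the closed set is {p0, p2, p4, p5, p8, p10, p12, p13, p14, p15, p16}.

{p0, p2, p4, p5, p8, p10, p12, p13, p14, p15, p16}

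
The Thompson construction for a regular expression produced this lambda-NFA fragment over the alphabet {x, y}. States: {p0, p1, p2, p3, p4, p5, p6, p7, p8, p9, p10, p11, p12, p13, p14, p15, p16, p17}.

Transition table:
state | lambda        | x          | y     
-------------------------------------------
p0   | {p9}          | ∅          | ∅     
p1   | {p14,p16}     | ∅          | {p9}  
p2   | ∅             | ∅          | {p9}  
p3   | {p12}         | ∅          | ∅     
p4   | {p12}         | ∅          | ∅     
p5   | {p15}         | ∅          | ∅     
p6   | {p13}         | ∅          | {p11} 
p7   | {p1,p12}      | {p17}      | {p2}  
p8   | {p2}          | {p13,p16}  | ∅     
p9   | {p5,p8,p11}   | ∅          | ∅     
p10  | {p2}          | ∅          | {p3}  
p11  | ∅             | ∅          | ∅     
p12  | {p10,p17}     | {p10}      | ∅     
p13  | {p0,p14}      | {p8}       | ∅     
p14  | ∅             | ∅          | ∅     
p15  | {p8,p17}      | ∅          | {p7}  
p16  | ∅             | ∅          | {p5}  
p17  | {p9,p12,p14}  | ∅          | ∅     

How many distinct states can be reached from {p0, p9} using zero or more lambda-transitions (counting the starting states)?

11

Start with {p0, p9}.
From p9 via lambda: add p5, p8, p11.
From p5 via lambda: add p15.
From p8 via lambda: add p2.
From p15 via lambda: add p17.
From p17 via lambda: add p12, p14.
From p12 via lambda: add p10.
lambda-closure = {p0, p2, p5, p8, p9, p10, p11, p12, p14, p15, p17}, which has 11 states.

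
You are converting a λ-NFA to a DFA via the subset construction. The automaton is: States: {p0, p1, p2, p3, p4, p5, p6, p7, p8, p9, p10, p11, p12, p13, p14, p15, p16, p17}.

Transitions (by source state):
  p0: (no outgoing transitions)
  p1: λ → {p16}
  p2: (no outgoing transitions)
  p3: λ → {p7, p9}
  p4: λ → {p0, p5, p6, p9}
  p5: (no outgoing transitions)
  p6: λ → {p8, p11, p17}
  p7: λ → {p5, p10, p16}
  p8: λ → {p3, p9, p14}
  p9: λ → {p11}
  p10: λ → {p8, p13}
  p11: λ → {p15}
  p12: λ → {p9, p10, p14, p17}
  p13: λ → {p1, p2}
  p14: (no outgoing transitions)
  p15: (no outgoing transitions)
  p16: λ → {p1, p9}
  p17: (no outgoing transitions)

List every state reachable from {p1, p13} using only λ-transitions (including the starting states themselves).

Start with {p1, p13}.
From p1 via λ: add p16.
From p13 via λ: add p2.
From p16 via λ: add p9.
From p9 via λ: add p11.
From p11 via λ: add p15.
No new states can be added; the closed set is {p1, p2, p9, p11, p13, p15, p16}.

{p1, p2, p9, p11, p13, p15, p16}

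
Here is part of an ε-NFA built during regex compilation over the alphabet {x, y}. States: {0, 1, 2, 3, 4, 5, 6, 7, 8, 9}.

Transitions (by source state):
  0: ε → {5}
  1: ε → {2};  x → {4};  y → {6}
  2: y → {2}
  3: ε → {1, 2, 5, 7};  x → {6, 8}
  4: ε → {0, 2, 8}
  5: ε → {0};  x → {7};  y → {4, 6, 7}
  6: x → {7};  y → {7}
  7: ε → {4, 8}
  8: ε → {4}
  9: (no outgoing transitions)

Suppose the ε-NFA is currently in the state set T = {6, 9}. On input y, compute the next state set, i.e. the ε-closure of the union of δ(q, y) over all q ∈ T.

6 on y → {7}.
No y-transition from 9.
Union after reading y: {7}.
Now take the ε-closure:
From 7 via ε: add 4, 8.
From 4 via ε: add 0, 2.
From 0 via ε: add 5.
No new states can be added; the closed set is {0, 2, 4, 5, 7, 8}.

{0, 2, 4, 5, 7, 8}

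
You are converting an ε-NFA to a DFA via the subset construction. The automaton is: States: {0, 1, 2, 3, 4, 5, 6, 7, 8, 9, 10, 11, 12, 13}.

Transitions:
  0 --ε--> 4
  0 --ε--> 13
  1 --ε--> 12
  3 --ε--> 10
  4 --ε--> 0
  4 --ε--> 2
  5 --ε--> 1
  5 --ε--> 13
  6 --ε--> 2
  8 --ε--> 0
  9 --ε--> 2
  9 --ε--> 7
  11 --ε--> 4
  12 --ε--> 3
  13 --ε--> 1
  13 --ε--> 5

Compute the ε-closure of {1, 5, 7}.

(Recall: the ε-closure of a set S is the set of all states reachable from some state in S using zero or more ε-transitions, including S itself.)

{1, 3, 5, 7, 10, 12, 13}

Start with {1, 5, 7}.
From 1 via ε: add 12.
From 5 via ε: add 13.
From 12 via ε: add 3.
From 3 via ε: add 10.
No new states can be added; the closed set is {1, 3, 5, 7, 10, 12, 13}.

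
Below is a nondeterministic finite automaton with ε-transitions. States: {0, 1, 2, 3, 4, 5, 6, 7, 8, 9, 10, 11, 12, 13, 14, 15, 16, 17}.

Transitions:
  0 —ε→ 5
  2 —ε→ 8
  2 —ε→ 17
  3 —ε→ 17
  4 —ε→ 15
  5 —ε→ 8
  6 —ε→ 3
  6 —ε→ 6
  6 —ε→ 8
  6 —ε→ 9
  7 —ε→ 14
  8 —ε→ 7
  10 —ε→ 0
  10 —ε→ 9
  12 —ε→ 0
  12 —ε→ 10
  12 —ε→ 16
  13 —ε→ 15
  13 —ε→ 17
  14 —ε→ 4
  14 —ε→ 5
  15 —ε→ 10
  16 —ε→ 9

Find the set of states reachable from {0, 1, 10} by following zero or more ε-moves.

Start with {0, 1, 10}.
From 0 via ε: add 5.
From 10 via ε: add 9.
From 5 via ε: add 8.
From 8 via ε: add 7.
From 7 via ε: add 14.
From 14 via ε: add 4.
From 4 via ε: add 15.
No new states can be added; the closed set is {0, 1, 4, 5, 7, 8, 9, 10, 14, 15}.

{0, 1, 4, 5, 7, 8, 9, 10, 14, 15}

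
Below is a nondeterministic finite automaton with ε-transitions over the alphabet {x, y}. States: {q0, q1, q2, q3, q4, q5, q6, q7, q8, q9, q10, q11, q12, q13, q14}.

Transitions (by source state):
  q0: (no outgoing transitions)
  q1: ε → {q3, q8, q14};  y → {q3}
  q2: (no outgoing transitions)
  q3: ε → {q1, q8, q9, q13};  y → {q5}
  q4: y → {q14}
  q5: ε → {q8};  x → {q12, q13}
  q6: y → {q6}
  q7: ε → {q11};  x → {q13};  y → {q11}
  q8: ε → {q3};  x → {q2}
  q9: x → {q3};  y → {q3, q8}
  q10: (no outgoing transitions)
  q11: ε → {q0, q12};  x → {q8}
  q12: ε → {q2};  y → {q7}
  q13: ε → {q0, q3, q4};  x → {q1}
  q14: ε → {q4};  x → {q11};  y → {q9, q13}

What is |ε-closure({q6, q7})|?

6

Start with {q6, q7}.
From q7 via ε: add q11.
From q11 via ε: add q0, q12.
From q12 via ε: add q2.
ε-closure = {q0, q2, q6, q7, q11, q12}, which has 6 states.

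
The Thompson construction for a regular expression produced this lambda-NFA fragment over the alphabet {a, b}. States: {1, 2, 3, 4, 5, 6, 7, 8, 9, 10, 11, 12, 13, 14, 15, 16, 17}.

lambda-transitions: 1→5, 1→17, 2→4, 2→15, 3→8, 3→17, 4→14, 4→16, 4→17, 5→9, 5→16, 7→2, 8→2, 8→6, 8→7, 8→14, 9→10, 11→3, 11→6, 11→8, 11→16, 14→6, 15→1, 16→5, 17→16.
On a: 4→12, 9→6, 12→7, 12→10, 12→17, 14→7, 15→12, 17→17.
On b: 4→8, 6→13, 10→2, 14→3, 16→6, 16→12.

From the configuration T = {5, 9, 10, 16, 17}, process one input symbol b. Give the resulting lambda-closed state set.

{1, 2, 4, 5, 6, 9, 10, 12, 14, 15, 16, 17}

10 on b → {2}.
16 on b → {6, 12}.
No b-transition from 5, 9, 17.
Union after reading b: {2, 6, 12}.
Now take the lambda-closure:
From 2 via lambda: add 4, 15.
From 4 via lambda: add 14, 16, 17.
From 15 via lambda: add 1.
From 1 via lambda: add 5.
From 5 via lambda: add 9.
From 9 via lambda: add 10.
No new states can be added; the closed set is {1, 2, 4, 5, 6, 9, 10, 12, 14, 15, 16, 17}.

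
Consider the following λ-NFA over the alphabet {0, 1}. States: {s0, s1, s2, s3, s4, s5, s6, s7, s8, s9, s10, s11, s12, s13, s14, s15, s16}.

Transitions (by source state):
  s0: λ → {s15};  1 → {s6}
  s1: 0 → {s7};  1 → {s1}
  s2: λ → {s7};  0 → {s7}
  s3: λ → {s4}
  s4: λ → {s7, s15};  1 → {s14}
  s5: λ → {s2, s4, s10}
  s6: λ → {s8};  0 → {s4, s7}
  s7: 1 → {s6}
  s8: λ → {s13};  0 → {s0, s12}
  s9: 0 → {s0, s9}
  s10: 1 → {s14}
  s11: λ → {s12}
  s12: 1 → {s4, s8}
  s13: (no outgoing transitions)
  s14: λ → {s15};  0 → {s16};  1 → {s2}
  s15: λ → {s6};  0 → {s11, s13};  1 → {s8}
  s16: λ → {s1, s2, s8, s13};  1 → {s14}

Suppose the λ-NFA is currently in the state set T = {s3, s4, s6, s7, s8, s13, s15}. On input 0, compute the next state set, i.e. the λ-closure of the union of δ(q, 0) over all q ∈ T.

s6 on 0 → {s4, s7}.
s8 on 0 → {s0, s12}.
s15 on 0 → {s11, s13}.
No 0-transition from s3, s4, s7, s13.
Union after reading 0: {s0, s4, s7, s11, s12, s13}.
Now take the λ-closure:
From s0 via λ: add s15.
From s15 via λ: add s6.
From s6 via λ: add s8.
No new states can be added; the closed set is {s0, s4, s6, s7, s8, s11, s12, s13, s15}.

{s0, s4, s6, s7, s8, s11, s12, s13, s15}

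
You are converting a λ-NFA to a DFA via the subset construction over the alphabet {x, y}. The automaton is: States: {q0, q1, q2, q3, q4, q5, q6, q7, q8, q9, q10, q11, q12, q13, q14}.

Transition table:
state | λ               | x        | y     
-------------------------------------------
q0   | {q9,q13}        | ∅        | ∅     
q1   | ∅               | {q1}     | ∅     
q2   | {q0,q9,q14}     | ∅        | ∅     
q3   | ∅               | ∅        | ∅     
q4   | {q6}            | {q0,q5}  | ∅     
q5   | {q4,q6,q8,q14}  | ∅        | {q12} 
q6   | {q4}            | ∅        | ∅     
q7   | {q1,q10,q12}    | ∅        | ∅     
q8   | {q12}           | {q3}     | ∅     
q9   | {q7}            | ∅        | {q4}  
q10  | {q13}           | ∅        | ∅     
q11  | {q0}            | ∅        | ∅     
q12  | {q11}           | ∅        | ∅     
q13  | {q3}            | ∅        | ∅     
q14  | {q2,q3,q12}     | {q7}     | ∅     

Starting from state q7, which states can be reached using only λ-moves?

Start with {q7}.
From q7 via λ: add q1, q10, q12.
From q10 via λ: add q13.
From q12 via λ: add q11.
From q11 via λ: add q0.
From q13 via λ: add q3.
From q0 via λ: add q9.
No new states can be added; the closed set is {q0, q1, q3, q7, q9, q10, q11, q12, q13}.

{q0, q1, q3, q7, q9, q10, q11, q12, q13}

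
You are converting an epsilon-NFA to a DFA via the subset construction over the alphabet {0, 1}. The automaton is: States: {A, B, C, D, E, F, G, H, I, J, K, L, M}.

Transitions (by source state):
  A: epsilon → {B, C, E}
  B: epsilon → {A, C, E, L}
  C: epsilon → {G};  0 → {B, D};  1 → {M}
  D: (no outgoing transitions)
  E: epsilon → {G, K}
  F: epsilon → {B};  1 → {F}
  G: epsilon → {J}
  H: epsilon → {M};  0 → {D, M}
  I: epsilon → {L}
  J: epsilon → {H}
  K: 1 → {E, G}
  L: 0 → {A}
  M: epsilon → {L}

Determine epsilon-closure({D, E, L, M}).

{D, E, G, H, J, K, L, M}

Start with {D, E, L, M}.
From E via epsilon: add G, K.
From G via epsilon: add J.
From J via epsilon: add H.
No new states can be added; the closed set is {D, E, G, H, J, K, L, M}.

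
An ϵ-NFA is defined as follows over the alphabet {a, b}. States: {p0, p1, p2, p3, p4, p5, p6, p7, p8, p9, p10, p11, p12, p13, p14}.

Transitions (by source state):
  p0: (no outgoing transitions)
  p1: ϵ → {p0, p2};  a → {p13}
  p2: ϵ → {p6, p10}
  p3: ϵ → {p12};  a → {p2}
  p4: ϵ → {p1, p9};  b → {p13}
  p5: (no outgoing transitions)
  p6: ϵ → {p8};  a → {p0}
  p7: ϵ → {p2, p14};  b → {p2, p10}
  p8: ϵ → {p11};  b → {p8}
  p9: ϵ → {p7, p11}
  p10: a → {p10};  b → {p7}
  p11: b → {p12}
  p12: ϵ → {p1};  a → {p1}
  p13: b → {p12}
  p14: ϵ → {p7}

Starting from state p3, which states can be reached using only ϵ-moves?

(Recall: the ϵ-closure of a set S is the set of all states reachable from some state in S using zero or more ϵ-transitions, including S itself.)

{p0, p1, p2, p3, p6, p8, p10, p11, p12}

Start with {p3}.
From p3 via ϵ: add p12.
From p12 via ϵ: add p1.
From p1 via ϵ: add p0, p2.
From p2 via ϵ: add p6, p10.
From p6 via ϵ: add p8.
From p8 via ϵ: add p11.
No new states can be added; the closed set is {p0, p1, p2, p3, p6, p8, p10, p11, p12}.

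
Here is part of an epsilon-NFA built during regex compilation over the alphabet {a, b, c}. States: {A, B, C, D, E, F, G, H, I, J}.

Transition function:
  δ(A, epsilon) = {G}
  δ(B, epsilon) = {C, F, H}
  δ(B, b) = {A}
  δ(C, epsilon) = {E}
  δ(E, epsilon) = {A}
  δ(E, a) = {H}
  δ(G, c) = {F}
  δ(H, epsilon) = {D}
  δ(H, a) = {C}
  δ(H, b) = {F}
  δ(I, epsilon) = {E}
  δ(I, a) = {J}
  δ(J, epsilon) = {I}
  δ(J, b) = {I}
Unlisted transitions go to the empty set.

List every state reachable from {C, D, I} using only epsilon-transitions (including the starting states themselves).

Start with {C, D, I}.
From C via epsilon: add E.
From E via epsilon: add A.
From A via epsilon: add G.
No new states can be added; the closed set is {A, C, D, E, G, I}.

{A, C, D, E, G, I}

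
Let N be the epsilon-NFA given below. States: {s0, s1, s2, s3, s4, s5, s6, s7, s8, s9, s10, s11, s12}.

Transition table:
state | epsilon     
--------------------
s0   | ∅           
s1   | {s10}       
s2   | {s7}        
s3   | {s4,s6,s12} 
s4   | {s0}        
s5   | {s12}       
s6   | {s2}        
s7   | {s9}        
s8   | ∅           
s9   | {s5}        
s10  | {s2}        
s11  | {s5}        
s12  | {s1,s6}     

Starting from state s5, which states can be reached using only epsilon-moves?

Start with {s5}.
From s5 via epsilon: add s12.
From s12 via epsilon: add s1, s6.
From s1 via epsilon: add s10.
From s6 via epsilon: add s2.
From s2 via epsilon: add s7.
From s7 via epsilon: add s9.
No new states can be added; the closed set is {s1, s2, s5, s6, s7, s9, s10, s12}.

{s1, s2, s5, s6, s7, s9, s10, s12}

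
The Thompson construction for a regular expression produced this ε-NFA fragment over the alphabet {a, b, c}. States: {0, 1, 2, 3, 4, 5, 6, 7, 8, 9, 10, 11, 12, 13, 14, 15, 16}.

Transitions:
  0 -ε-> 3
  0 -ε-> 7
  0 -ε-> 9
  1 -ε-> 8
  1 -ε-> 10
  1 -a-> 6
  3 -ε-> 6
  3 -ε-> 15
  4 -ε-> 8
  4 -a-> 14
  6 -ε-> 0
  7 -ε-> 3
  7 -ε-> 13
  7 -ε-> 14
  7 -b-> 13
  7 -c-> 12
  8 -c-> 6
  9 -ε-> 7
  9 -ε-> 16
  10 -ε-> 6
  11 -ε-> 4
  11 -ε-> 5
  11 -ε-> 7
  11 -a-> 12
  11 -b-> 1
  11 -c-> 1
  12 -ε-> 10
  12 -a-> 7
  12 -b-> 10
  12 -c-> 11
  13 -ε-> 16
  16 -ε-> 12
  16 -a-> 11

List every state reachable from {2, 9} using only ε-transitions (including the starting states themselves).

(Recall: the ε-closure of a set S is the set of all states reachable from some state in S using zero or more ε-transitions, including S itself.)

{0, 2, 3, 6, 7, 9, 10, 12, 13, 14, 15, 16}

Start with {2, 9}.
From 9 via ε: add 7, 16.
From 7 via ε: add 3, 13, 14.
From 16 via ε: add 12.
From 3 via ε: add 6, 15.
From 12 via ε: add 10.
From 6 via ε: add 0.
No new states can be added; the closed set is {0, 2, 3, 6, 7, 9, 10, 12, 13, 14, 15, 16}.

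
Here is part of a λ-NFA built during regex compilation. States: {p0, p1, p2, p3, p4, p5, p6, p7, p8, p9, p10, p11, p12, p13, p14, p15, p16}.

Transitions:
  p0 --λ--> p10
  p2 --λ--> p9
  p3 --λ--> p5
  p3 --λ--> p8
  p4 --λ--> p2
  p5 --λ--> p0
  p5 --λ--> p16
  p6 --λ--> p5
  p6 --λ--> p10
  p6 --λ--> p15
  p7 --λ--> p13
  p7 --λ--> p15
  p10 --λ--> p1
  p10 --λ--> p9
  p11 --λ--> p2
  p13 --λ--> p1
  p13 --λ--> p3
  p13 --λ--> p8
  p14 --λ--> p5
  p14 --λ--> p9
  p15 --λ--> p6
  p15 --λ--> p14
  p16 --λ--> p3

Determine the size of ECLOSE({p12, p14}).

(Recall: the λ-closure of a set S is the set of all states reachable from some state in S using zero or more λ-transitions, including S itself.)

10

Start with {p12, p14}.
From p14 via λ: add p5, p9.
From p5 via λ: add p0, p16.
From p0 via λ: add p10.
From p16 via λ: add p3.
From p3 via λ: add p8.
From p10 via λ: add p1.
λ-closure = {p0, p1, p3, p5, p8, p9, p10, p12, p14, p16}, which has 10 states.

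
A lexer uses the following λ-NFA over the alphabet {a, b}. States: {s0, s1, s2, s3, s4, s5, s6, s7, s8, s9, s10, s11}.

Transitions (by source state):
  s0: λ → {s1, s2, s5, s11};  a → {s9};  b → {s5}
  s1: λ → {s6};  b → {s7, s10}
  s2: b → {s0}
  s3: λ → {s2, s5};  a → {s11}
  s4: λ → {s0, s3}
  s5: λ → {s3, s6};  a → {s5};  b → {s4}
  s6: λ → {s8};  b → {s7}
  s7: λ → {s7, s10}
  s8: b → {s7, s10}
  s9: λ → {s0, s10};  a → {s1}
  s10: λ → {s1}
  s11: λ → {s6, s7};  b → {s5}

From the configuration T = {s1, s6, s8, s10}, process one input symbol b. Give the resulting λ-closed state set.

s1 on b → {s7, s10}.
s6 on b → {s7}.
s8 on b → {s7, s10}.
No b-transition from s10.
Union after reading b: {s7, s10}.
Now take the λ-closure:
From s10 via λ: add s1.
From s1 via λ: add s6.
From s6 via λ: add s8.
No new states can be added; the closed set is {s1, s6, s7, s8, s10}.

{s1, s6, s7, s8, s10}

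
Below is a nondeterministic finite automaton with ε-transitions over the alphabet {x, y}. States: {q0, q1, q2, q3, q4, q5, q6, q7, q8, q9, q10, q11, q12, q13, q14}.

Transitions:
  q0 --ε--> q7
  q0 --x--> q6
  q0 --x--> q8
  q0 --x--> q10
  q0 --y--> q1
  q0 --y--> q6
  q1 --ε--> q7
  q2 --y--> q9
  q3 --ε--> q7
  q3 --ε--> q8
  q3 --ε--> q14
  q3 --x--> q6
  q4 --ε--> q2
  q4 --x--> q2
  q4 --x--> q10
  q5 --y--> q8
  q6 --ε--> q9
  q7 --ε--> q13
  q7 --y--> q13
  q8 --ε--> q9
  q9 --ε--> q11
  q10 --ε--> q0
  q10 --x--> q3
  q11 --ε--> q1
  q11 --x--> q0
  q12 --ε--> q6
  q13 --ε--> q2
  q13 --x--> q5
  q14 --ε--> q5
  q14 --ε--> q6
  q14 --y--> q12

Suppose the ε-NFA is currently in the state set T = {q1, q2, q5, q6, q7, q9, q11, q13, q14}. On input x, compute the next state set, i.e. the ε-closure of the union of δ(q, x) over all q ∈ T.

{q0, q2, q5, q7, q13}

q11 on x → {q0}.
q13 on x → {q5}.
No x-transition from q1, q2, q5, q6, q7, q9, q14.
Union after reading x: {q0, q5}.
Now take the ε-closure:
From q0 via ε: add q7.
From q7 via ε: add q13.
From q13 via ε: add q2.
No new states can be added; the closed set is {q0, q2, q5, q7, q13}.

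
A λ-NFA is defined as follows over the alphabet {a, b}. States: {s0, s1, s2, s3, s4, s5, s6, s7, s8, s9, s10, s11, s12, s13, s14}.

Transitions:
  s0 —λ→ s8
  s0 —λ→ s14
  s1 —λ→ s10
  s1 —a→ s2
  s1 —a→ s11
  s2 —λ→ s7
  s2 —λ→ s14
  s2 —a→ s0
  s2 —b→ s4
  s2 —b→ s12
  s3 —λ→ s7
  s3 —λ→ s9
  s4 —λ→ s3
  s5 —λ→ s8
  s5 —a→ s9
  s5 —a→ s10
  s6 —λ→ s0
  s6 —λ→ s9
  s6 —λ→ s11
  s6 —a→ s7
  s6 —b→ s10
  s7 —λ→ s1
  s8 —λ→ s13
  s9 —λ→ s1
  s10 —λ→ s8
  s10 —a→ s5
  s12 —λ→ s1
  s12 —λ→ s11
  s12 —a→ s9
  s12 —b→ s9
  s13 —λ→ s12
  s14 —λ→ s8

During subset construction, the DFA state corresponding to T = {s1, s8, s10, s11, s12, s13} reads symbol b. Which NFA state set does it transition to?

s12 on b → {s9}.
No b-transition from s1, s8, s10, s11, s13.
Union after reading b: {s9}.
Now take the λ-closure:
From s9 via λ: add s1.
From s1 via λ: add s10.
From s10 via λ: add s8.
From s8 via λ: add s13.
From s13 via λ: add s12.
From s12 via λ: add s11.
No new states can be added; the closed set is {s1, s8, s9, s10, s11, s12, s13}.

{s1, s8, s9, s10, s11, s12, s13}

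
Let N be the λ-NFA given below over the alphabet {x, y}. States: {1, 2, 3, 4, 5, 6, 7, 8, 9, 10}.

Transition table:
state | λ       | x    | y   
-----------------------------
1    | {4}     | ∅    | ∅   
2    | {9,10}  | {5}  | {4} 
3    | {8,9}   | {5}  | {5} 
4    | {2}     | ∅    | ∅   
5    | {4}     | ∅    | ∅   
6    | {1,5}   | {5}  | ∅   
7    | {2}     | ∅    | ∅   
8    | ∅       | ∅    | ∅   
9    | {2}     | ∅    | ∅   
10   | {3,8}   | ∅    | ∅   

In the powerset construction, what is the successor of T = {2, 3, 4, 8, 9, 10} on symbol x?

{2, 3, 4, 5, 8, 9, 10}

2 on x → {5}.
3 on x → {5}.
No x-transition from 4, 8, 9, 10.
Union after reading x: {5}.
Now take the λ-closure:
From 5 via λ: add 4.
From 4 via λ: add 2.
From 2 via λ: add 9, 10.
From 10 via λ: add 3, 8.
No new states can be added; the closed set is {2, 3, 4, 5, 8, 9, 10}.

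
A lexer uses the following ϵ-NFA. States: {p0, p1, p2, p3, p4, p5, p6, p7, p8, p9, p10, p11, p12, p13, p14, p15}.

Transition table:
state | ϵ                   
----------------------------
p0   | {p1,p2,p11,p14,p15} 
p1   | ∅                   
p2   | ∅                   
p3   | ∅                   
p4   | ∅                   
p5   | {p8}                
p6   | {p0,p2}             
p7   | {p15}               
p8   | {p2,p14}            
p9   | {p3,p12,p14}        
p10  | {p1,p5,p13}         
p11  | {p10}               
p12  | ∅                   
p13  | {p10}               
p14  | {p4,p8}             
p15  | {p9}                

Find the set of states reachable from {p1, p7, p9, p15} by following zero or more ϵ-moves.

{p1, p2, p3, p4, p7, p8, p9, p12, p14, p15}

Start with {p1, p7, p9, p15}.
From p9 via ϵ: add p3, p12, p14.
From p14 via ϵ: add p4, p8.
From p8 via ϵ: add p2.
No new states can be added; the closed set is {p1, p2, p3, p4, p7, p8, p9, p12, p14, p15}.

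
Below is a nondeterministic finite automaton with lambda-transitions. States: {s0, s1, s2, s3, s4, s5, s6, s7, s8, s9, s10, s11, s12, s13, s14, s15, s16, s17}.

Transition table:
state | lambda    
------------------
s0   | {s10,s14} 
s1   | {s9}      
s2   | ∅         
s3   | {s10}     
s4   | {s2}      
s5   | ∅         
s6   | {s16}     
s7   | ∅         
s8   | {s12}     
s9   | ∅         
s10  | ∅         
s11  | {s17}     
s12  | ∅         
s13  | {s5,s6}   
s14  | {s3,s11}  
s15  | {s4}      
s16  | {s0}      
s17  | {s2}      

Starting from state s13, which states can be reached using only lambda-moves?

Start with {s13}.
From s13 via lambda: add s5, s6.
From s6 via lambda: add s16.
From s16 via lambda: add s0.
From s0 via lambda: add s10, s14.
From s14 via lambda: add s3, s11.
From s11 via lambda: add s17.
From s17 via lambda: add s2.
No new states can be added; the closed set is {s0, s2, s3, s5, s6, s10, s11, s13, s14, s16, s17}.

{s0, s2, s3, s5, s6, s10, s11, s13, s14, s16, s17}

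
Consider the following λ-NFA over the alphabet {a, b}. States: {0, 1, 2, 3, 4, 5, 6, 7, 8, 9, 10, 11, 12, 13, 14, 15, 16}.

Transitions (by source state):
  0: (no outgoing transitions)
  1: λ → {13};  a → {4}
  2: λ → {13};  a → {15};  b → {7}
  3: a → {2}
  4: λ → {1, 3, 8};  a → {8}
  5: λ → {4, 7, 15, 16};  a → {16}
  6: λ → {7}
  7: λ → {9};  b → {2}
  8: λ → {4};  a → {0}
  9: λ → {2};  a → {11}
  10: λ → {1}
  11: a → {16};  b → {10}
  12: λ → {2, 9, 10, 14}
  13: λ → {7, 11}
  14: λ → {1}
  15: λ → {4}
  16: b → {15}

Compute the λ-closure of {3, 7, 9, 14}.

{1, 2, 3, 7, 9, 11, 13, 14}

Start with {3, 7, 9, 14}.
From 9 via λ: add 2.
From 14 via λ: add 1.
From 1 via λ: add 13.
From 13 via λ: add 11.
No new states can be added; the closed set is {1, 2, 3, 7, 9, 11, 13, 14}.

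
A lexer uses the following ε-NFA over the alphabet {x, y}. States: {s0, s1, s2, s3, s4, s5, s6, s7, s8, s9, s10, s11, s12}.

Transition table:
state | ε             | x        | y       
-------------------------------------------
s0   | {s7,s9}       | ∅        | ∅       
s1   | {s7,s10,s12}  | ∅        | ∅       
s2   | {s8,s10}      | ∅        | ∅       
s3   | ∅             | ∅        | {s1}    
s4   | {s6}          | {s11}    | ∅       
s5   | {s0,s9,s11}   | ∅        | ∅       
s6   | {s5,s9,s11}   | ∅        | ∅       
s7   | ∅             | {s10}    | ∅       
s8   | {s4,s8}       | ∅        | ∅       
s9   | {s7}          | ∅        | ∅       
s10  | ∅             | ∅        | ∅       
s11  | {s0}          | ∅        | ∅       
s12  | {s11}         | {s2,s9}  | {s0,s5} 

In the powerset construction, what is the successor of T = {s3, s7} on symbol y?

s3 on y → {s1}.
No y-transition from s7.
Union after reading y: {s1}.
Now take the ε-closure:
From s1 via ε: add s7, s10, s12.
From s12 via ε: add s11.
From s11 via ε: add s0.
From s0 via ε: add s9.
No new states can be added; the closed set is {s0, s1, s7, s9, s10, s11, s12}.

{s0, s1, s7, s9, s10, s11, s12}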